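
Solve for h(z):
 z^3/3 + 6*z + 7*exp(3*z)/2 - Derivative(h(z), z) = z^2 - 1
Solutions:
 h(z) = C1 + z^4/12 - z^3/3 + 3*z^2 + z + 7*exp(3*z)/6


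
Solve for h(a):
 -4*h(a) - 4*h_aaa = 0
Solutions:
 h(a) = C3*exp(-a) + (C1*sin(sqrt(3)*a/2) + C2*cos(sqrt(3)*a/2))*exp(a/2)


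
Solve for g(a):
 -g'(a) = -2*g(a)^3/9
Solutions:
 g(a) = -3*sqrt(2)*sqrt(-1/(C1 + 2*a))/2
 g(a) = 3*sqrt(2)*sqrt(-1/(C1 + 2*a))/2


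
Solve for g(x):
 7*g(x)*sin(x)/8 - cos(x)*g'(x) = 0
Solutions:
 g(x) = C1/cos(x)^(7/8)


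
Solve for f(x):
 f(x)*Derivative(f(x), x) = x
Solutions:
 f(x) = -sqrt(C1 + x^2)
 f(x) = sqrt(C1 + x^2)


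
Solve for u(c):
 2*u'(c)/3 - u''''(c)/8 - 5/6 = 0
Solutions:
 u(c) = C1 + C4*exp(2*2^(1/3)*3^(2/3)*c/3) + 5*c/4 + (C2*sin(2^(1/3)*3^(1/6)*c) + C3*cos(2^(1/3)*3^(1/6)*c))*exp(-2^(1/3)*3^(2/3)*c/3)


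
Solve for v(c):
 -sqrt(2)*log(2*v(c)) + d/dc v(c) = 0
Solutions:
 -sqrt(2)*Integral(1/(log(_y) + log(2)), (_y, v(c)))/2 = C1 - c


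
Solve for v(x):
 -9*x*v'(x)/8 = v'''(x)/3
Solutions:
 v(x) = C1 + Integral(C2*airyai(-3*x/2) + C3*airybi(-3*x/2), x)


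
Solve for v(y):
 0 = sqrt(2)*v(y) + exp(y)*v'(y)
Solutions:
 v(y) = C1*exp(sqrt(2)*exp(-y))


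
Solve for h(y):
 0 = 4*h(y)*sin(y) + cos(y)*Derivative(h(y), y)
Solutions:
 h(y) = C1*cos(y)^4


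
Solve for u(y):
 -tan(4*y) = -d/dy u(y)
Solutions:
 u(y) = C1 - log(cos(4*y))/4


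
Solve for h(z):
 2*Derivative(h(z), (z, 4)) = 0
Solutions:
 h(z) = C1 + C2*z + C3*z^2 + C4*z^3


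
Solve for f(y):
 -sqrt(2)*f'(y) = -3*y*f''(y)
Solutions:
 f(y) = C1 + C2*y^(sqrt(2)/3 + 1)


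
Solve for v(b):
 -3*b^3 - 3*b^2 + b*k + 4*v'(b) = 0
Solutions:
 v(b) = C1 + 3*b^4/16 + b^3/4 - b^2*k/8


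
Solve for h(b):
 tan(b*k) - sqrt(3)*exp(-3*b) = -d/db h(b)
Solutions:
 h(b) = C1 - Piecewise((sqrt(3)*exp(-3*b)/3 + log(tan(b*k)^2 + 1)/(2*k), Ne(k, 0)), (sqrt(3)*exp(-3*b)/3, True))


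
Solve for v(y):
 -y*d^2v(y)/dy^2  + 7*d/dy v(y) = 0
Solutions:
 v(y) = C1 + C2*y^8


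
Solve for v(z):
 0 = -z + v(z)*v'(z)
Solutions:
 v(z) = -sqrt(C1 + z^2)
 v(z) = sqrt(C1 + z^2)


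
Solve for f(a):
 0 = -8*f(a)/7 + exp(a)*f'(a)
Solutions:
 f(a) = C1*exp(-8*exp(-a)/7)


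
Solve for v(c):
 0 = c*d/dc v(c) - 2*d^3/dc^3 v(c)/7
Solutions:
 v(c) = C1 + Integral(C2*airyai(2^(2/3)*7^(1/3)*c/2) + C3*airybi(2^(2/3)*7^(1/3)*c/2), c)


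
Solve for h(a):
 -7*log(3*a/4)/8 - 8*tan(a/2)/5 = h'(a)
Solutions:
 h(a) = C1 - 7*a*log(a)/8 - 7*a*log(3)/8 + 7*a/8 + 7*a*log(2)/4 + 16*log(cos(a/2))/5


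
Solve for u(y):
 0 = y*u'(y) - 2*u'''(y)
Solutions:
 u(y) = C1 + Integral(C2*airyai(2^(2/3)*y/2) + C3*airybi(2^(2/3)*y/2), y)


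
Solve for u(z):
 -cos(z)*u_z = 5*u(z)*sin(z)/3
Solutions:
 u(z) = C1*cos(z)^(5/3)


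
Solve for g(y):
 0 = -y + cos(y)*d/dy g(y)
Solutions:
 g(y) = C1 + Integral(y/cos(y), y)


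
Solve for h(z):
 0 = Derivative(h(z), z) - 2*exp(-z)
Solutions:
 h(z) = C1 - 2*exp(-z)


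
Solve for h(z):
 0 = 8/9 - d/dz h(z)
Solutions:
 h(z) = C1 + 8*z/9


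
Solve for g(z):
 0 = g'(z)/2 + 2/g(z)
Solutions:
 g(z) = -sqrt(C1 - 8*z)
 g(z) = sqrt(C1 - 8*z)


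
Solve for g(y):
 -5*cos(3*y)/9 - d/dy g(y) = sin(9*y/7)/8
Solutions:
 g(y) = C1 - 5*sin(3*y)/27 + 7*cos(9*y/7)/72


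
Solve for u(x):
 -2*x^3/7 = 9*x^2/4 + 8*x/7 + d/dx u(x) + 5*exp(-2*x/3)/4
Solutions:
 u(x) = C1 - x^4/14 - 3*x^3/4 - 4*x^2/7 + 15*exp(-2*x/3)/8


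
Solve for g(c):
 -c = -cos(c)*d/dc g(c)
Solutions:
 g(c) = C1 + Integral(c/cos(c), c)


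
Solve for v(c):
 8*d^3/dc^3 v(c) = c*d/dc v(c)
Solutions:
 v(c) = C1 + Integral(C2*airyai(c/2) + C3*airybi(c/2), c)


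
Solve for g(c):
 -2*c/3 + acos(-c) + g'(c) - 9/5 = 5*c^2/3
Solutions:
 g(c) = C1 + 5*c^3/9 + c^2/3 - c*acos(-c) + 9*c/5 - sqrt(1 - c^2)


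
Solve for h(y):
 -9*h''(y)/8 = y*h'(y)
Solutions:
 h(y) = C1 + C2*erf(2*y/3)


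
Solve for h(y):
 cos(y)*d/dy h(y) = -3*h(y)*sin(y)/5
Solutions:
 h(y) = C1*cos(y)^(3/5)


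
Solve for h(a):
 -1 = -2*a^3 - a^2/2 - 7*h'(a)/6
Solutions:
 h(a) = C1 - 3*a^4/7 - a^3/7 + 6*a/7


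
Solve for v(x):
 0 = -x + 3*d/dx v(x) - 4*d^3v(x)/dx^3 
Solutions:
 v(x) = C1 + C2*exp(-sqrt(3)*x/2) + C3*exp(sqrt(3)*x/2) + x^2/6


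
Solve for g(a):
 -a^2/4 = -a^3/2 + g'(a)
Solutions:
 g(a) = C1 + a^4/8 - a^3/12


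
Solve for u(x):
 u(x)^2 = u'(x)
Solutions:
 u(x) = -1/(C1 + x)


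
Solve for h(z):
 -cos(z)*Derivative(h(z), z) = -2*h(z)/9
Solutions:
 h(z) = C1*(sin(z) + 1)^(1/9)/(sin(z) - 1)^(1/9)


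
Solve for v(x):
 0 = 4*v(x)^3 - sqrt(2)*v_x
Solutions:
 v(x) = -sqrt(2)*sqrt(-1/(C1 + 2*sqrt(2)*x))/2
 v(x) = sqrt(2)*sqrt(-1/(C1 + 2*sqrt(2)*x))/2


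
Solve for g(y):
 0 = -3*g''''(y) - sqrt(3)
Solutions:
 g(y) = C1 + C2*y + C3*y^2 + C4*y^3 - sqrt(3)*y^4/72


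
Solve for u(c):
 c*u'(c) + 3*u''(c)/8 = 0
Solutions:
 u(c) = C1 + C2*erf(2*sqrt(3)*c/3)


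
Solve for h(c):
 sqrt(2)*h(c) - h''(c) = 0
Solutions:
 h(c) = C1*exp(-2^(1/4)*c) + C2*exp(2^(1/4)*c)


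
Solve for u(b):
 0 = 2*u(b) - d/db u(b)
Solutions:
 u(b) = C1*exp(2*b)


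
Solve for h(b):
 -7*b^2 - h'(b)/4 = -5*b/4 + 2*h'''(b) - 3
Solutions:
 h(b) = C1 + C2*sin(sqrt(2)*b/4) + C3*cos(sqrt(2)*b/4) - 28*b^3/3 + 5*b^2/2 + 460*b


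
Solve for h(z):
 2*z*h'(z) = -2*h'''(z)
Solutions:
 h(z) = C1 + Integral(C2*airyai(-z) + C3*airybi(-z), z)


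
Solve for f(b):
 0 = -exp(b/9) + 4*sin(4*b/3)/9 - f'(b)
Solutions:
 f(b) = C1 - 9*exp(b/9) - cos(4*b/3)/3


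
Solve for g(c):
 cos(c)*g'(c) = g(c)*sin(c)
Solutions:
 g(c) = C1/cos(c)


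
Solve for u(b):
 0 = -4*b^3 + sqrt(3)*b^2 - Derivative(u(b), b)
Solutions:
 u(b) = C1 - b^4 + sqrt(3)*b^3/3


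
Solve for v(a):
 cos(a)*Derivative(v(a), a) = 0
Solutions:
 v(a) = C1


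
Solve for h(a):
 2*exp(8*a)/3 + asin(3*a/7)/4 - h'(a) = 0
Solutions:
 h(a) = C1 + a*asin(3*a/7)/4 + sqrt(49 - 9*a^2)/12 + exp(8*a)/12


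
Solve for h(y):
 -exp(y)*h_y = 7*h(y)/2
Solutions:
 h(y) = C1*exp(7*exp(-y)/2)


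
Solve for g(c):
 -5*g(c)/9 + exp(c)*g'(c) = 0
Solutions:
 g(c) = C1*exp(-5*exp(-c)/9)


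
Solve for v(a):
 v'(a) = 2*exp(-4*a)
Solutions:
 v(a) = C1 - exp(-4*a)/2


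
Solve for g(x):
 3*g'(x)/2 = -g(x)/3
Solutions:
 g(x) = C1*exp(-2*x/9)


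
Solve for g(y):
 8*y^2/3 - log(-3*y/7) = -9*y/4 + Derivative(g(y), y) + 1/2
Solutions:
 g(y) = C1 + 8*y^3/9 + 9*y^2/8 - y*log(-y) + y*(-log(3) + 1/2 + log(7))


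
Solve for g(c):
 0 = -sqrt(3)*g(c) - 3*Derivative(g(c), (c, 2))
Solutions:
 g(c) = C1*sin(3^(3/4)*c/3) + C2*cos(3^(3/4)*c/3)


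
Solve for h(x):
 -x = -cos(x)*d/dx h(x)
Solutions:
 h(x) = C1 + Integral(x/cos(x), x)


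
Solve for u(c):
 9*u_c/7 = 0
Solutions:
 u(c) = C1


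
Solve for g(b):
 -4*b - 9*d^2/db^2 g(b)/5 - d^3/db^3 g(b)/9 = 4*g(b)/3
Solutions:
 g(b) = C1*exp(b*(-54 + 243*3^(2/3)/(10*sqrt(33430) + 6811)^(1/3) + 3^(1/3)*(10*sqrt(33430) + 6811)^(1/3))/10)*sin(3^(1/6)*b*(-3^(2/3)*(10*sqrt(33430) + 6811)^(1/3) + 729/(10*sqrt(33430) + 6811)^(1/3))/10) + C2*exp(b*(-54 + 243*3^(2/3)/(10*sqrt(33430) + 6811)^(1/3) + 3^(1/3)*(10*sqrt(33430) + 6811)^(1/3))/10)*cos(3^(1/6)*b*(-3^(2/3)*(10*sqrt(33430) + 6811)^(1/3) + 729/(10*sqrt(33430) + 6811)^(1/3))/10) + C3*exp(-b*(243*3^(2/3)/(10*sqrt(33430) + 6811)^(1/3) + 27 + 3^(1/3)*(10*sqrt(33430) + 6811)^(1/3))/5) - 3*b


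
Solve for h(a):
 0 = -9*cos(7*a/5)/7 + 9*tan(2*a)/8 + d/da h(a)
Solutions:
 h(a) = C1 + 9*log(cos(2*a))/16 + 45*sin(7*a/5)/49


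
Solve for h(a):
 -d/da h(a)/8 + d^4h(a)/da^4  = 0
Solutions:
 h(a) = C1 + C4*exp(a/2) + (C2*sin(sqrt(3)*a/4) + C3*cos(sqrt(3)*a/4))*exp(-a/4)


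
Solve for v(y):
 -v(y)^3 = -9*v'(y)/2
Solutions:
 v(y) = -3*sqrt(2)*sqrt(-1/(C1 + 2*y))/2
 v(y) = 3*sqrt(2)*sqrt(-1/(C1 + 2*y))/2


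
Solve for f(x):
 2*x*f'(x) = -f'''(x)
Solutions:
 f(x) = C1 + Integral(C2*airyai(-2^(1/3)*x) + C3*airybi(-2^(1/3)*x), x)


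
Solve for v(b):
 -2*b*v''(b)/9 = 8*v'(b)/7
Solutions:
 v(b) = C1 + C2/b^(29/7)


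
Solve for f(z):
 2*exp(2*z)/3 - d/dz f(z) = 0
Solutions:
 f(z) = C1 + exp(2*z)/3


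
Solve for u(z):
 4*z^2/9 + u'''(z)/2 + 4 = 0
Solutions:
 u(z) = C1 + C2*z + C3*z^2 - 2*z^5/135 - 4*z^3/3


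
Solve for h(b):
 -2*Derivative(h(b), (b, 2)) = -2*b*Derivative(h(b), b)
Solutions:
 h(b) = C1 + C2*erfi(sqrt(2)*b/2)


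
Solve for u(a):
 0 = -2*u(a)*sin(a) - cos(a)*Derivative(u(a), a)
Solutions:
 u(a) = C1*cos(a)^2


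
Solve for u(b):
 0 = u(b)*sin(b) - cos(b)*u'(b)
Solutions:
 u(b) = C1/cos(b)


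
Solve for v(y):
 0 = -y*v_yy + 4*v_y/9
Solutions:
 v(y) = C1 + C2*y^(13/9)


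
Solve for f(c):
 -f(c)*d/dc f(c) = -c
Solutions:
 f(c) = -sqrt(C1 + c^2)
 f(c) = sqrt(C1 + c^2)


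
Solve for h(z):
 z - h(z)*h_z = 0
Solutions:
 h(z) = -sqrt(C1 + z^2)
 h(z) = sqrt(C1 + z^2)


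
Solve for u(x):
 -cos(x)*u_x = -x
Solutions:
 u(x) = C1 + Integral(x/cos(x), x)


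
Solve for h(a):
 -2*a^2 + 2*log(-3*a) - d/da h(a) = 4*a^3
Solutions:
 h(a) = C1 - a^4 - 2*a^3/3 + 2*a*log(-a) + 2*a*(-1 + log(3))


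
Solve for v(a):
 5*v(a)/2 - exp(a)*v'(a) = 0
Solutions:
 v(a) = C1*exp(-5*exp(-a)/2)


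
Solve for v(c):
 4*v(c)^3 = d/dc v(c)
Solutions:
 v(c) = -sqrt(2)*sqrt(-1/(C1 + 4*c))/2
 v(c) = sqrt(2)*sqrt(-1/(C1 + 4*c))/2


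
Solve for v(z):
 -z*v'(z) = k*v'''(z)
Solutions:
 v(z) = C1 + Integral(C2*airyai(z*(-1/k)^(1/3)) + C3*airybi(z*(-1/k)^(1/3)), z)


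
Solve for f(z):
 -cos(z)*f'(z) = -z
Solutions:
 f(z) = C1 + Integral(z/cos(z), z)


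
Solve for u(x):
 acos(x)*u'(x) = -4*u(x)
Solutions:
 u(x) = C1*exp(-4*Integral(1/acos(x), x))


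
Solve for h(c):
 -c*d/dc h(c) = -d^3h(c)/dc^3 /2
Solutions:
 h(c) = C1 + Integral(C2*airyai(2^(1/3)*c) + C3*airybi(2^(1/3)*c), c)


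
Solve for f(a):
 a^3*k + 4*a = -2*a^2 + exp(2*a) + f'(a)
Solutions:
 f(a) = C1 + a^4*k/4 + 2*a^3/3 + 2*a^2 - exp(2*a)/2


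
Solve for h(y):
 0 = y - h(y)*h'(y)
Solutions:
 h(y) = -sqrt(C1 + y^2)
 h(y) = sqrt(C1 + y^2)


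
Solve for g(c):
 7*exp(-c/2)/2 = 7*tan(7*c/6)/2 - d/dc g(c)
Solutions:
 g(c) = C1 + 3*log(tan(7*c/6)^2 + 1)/2 + 7*exp(-c/2)


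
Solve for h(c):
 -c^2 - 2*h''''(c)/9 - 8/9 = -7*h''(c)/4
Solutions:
 h(c) = C1 + C2*c + C3*exp(-3*sqrt(14)*c/4) + C4*exp(3*sqrt(14)*c/4) + c^4/21 + 16*c^2/49


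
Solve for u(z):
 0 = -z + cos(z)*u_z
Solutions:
 u(z) = C1 + Integral(z/cos(z), z)


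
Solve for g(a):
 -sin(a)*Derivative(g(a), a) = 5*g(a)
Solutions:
 g(a) = C1*sqrt(cos(a) + 1)*(cos(a)^2 + 2*cos(a) + 1)/(sqrt(cos(a) - 1)*(cos(a)^2 - 2*cos(a) + 1))


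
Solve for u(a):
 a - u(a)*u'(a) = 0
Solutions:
 u(a) = -sqrt(C1 + a^2)
 u(a) = sqrt(C1 + a^2)


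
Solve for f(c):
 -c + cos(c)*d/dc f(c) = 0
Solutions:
 f(c) = C1 + Integral(c/cos(c), c)


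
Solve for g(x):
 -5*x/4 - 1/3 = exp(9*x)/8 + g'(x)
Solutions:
 g(x) = C1 - 5*x^2/8 - x/3 - exp(9*x)/72


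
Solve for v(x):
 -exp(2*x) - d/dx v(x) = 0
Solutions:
 v(x) = C1 - exp(2*x)/2


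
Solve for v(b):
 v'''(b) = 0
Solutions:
 v(b) = C1 + C2*b + C3*b^2


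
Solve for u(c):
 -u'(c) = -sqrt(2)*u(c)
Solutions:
 u(c) = C1*exp(sqrt(2)*c)


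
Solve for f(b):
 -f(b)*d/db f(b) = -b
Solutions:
 f(b) = -sqrt(C1 + b^2)
 f(b) = sqrt(C1 + b^2)


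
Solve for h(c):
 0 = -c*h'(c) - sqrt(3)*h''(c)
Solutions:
 h(c) = C1 + C2*erf(sqrt(2)*3^(3/4)*c/6)


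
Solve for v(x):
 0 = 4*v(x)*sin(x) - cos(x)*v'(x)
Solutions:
 v(x) = C1/cos(x)^4


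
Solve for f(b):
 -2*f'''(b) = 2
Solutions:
 f(b) = C1 + C2*b + C3*b^2 - b^3/6


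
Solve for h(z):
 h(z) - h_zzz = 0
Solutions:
 h(z) = C3*exp(z) + (C1*sin(sqrt(3)*z/2) + C2*cos(sqrt(3)*z/2))*exp(-z/2)


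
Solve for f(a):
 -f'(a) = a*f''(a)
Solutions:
 f(a) = C1 + C2*log(a)


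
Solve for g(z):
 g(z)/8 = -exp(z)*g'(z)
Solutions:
 g(z) = C1*exp(exp(-z)/8)


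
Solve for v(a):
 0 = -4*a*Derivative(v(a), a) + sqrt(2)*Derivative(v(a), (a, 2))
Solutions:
 v(a) = C1 + C2*erfi(2^(1/4)*a)


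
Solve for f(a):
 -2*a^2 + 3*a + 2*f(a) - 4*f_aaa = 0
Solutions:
 f(a) = C3*exp(2^(2/3)*a/2) + a^2 - 3*a/2 + (C1*sin(2^(2/3)*sqrt(3)*a/4) + C2*cos(2^(2/3)*sqrt(3)*a/4))*exp(-2^(2/3)*a/4)


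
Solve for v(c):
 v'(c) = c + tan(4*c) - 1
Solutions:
 v(c) = C1 + c^2/2 - c - log(cos(4*c))/4


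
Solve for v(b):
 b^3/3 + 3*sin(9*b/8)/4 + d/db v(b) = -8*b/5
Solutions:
 v(b) = C1 - b^4/12 - 4*b^2/5 + 2*cos(9*b/8)/3


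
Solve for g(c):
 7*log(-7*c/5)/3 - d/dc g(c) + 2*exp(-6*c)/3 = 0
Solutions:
 g(c) = C1 + 7*c*log(-c)/3 + 7*c*(-log(5) - 1 + log(7))/3 - exp(-6*c)/9


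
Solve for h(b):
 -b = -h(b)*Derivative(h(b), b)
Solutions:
 h(b) = -sqrt(C1 + b^2)
 h(b) = sqrt(C1 + b^2)


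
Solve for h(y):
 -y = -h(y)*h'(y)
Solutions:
 h(y) = -sqrt(C1 + y^2)
 h(y) = sqrt(C1 + y^2)


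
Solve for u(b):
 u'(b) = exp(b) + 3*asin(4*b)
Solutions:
 u(b) = C1 + 3*b*asin(4*b) + 3*sqrt(1 - 16*b^2)/4 + exp(b)


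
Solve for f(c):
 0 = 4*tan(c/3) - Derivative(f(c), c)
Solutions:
 f(c) = C1 - 12*log(cos(c/3))


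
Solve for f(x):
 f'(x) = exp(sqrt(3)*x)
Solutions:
 f(x) = C1 + sqrt(3)*exp(sqrt(3)*x)/3


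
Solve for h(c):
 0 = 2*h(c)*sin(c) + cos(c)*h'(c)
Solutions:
 h(c) = C1*cos(c)^2


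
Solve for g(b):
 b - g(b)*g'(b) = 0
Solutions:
 g(b) = -sqrt(C1 + b^2)
 g(b) = sqrt(C1 + b^2)


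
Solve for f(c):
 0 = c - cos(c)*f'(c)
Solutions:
 f(c) = C1 + Integral(c/cos(c), c)


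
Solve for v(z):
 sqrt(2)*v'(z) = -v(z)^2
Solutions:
 v(z) = 2/(C1 + sqrt(2)*z)


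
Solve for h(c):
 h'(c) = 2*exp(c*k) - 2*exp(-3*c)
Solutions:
 h(c) = C1 + 2*exp(-3*c)/3 + 2*exp(c*k)/k


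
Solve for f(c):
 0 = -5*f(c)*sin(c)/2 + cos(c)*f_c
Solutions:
 f(c) = C1/cos(c)^(5/2)


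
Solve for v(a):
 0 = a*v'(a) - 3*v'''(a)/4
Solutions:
 v(a) = C1 + Integral(C2*airyai(6^(2/3)*a/3) + C3*airybi(6^(2/3)*a/3), a)


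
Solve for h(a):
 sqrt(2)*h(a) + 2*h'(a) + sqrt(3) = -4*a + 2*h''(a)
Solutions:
 h(a) = C1*exp(a*(1 - sqrt(1 + 2*sqrt(2)))/2) + C2*exp(a*(1 + sqrt(1 + 2*sqrt(2)))/2) - 2*sqrt(2)*a - sqrt(6)/2 + 4


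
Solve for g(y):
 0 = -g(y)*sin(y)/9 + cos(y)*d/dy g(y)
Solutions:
 g(y) = C1/cos(y)^(1/9)


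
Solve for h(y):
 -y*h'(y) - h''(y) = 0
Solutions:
 h(y) = C1 + C2*erf(sqrt(2)*y/2)


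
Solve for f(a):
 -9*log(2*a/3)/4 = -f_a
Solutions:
 f(a) = C1 + 9*a*log(a)/4 - 9*a*log(3)/4 - 9*a/4 + 9*a*log(2)/4


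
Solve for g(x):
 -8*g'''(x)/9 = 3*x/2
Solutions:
 g(x) = C1 + C2*x + C3*x^2 - 9*x^4/128


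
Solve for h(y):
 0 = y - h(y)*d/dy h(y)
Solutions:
 h(y) = -sqrt(C1 + y^2)
 h(y) = sqrt(C1 + y^2)


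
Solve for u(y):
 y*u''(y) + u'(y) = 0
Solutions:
 u(y) = C1 + C2*log(y)


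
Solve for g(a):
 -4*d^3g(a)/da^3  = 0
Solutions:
 g(a) = C1 + C2*a + C3*a^2


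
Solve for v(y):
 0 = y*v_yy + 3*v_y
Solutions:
 v(y) = C1 + C2/y^2


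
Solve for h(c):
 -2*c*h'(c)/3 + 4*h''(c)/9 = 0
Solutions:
 h(c) = C1 + C2*erfi(sqrt(3)*c/2)


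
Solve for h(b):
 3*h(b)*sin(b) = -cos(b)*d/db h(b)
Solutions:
 h(b) = C1*cos(b)^3


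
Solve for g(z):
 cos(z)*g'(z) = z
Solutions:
 g(z) = C1 + Integral(z/cos(z), z)


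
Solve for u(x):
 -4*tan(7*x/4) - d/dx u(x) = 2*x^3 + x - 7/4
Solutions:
 u(x) = C1 - x^4/2 - x^2/2 + 7*x/4 + 16*log(cos(7*x/4))/7


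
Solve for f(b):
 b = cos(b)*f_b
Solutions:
 f(b) = C1 + Integral(b/cos(b), b)


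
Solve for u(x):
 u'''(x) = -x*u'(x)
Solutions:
 u(x) = C1 + Integral(C2*airyai(-x) + C3*airybi(-x), x)


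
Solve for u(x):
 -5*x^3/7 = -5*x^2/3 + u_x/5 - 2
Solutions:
 u(x) = C1 - 25*x^4/28 + 25*x^3/9 + 10*x


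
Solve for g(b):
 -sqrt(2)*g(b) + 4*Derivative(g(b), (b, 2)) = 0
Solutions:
 g(b) = C1*exp(-2^(1/4)*b/2) + C2*exp(2^(1/4)*b/2)


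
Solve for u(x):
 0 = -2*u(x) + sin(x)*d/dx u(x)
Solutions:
 u(x) = C1*(cos(x) - 1)/(cos(x) + 1)


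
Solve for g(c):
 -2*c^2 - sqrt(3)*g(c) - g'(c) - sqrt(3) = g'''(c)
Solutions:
 g(c) = C1*exp(2^(1/3)*sqrt(3)*c*(-2/(9 + sqrt(85))^(1/3) + 2^(1/3)*(9 + sqrt(85))^(1/3))/12)*sin(2^(1/3)*c*(2/(9 + sqrt(85))^(1/3) + 2^(1/3)*(9 + sqrt(85))^(1/3))/4) + C2*exp(2^(1/3)*sqrt(3)*c*(-2/(9 + sqrt(85))^(1/3) + 2^(1/3)*(9 + sqrt(85))^(1/3))/12)*cos(2^(1/3)*c*(2/(9 + sqrt(85))^(1/3) + 2^(1/3)*(9 + sqrt(85))^(1/3))/4) + C3*exp(-2^(1/3)*sqrt(3)*c*(-2/(9 + sqrt(85))^(1/3) + 2^(1/3)*(9 + sqrt(85))^(1/3))/6) - 2*sqrt(3)*c^2/3 + 4*c/3 - 1 - 4*sqrt(3)/9


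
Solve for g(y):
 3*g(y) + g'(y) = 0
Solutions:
 g(y) = C1*exp(-3*y)


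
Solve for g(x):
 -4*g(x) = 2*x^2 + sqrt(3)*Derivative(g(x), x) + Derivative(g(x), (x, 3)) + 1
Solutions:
 g(x) = C1*exp(x*(-3^(5/6)/(6 + sqrt(sqrt(3) + 36))^(1/3) + 3^(2/3)*(6 + sqrt(sqrt(3) + 36))^(1/3))/6)*sin(x*(3^(1/3)/(6 + sqrt(sqrt(3) + 36))^(1/3) + 3^(1/6)*(6 + sqrt(sqrt(3) + 36))^(1/3))/2) + C2*exp(x*(-3^(5/6)/(6 + sqrt(sqrt(3) + 36))^(1/3) + 3^(2/3)*(6 + sqrt(sqrt(3) + 36))^(1/3))/6)*cos(x*(3^(1/3)/(6 + sqrt(sqrt(3) + 36))^(1/3) + 3^(1/6)*(6 + sqrt(sqrt(3) + 36))^(1/3))/2) + C3*exp(-x*(-3^(5/6)/(6 + sqrt(sqrt(3) + 36))^(1/3) + 3^(2/3)*(6 + sqrt(sqrt(3) + 36))^(1/3))/3) - x^2/2 + sqrt(3)*x/4 - 7/16


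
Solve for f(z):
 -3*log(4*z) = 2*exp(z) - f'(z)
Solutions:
 f(z) = C1 + 3*z*log(z) + 3*z*(-1 + 2*log(2)) + 2*exp(z)


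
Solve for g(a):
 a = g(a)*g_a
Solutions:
 g(a) = -sqrt(C1 + a^2)
 g(a) = sqrt(C1 + a^2)


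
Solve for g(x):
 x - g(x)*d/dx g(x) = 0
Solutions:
 g(x) = -sqrt(C1 + x^2)
 g(x) = sqrt(C1 + x^2)


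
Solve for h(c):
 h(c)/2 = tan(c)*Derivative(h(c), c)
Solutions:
 h(c) = C1*sqrt(sin(c))


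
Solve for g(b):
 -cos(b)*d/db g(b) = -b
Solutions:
 g(b) = C1 + Integral(b/cos(b), b)


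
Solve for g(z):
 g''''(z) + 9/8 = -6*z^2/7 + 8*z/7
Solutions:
 g(z) = C1 + C2*z + C3*z^2 + C4*z^3 - z^6/420 + z^5/105 - 3*z^4/64


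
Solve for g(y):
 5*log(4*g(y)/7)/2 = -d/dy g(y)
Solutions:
 2*Integral(1/(log(_y) - log(7) + 2*log(2)), (_y, g(y)))/5 = C1 - y


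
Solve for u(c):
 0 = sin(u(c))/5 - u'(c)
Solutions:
 -c/5 + log(cos(u(c)) - 1)/2 - log(cos(u(c)) + 1)/2 = C1


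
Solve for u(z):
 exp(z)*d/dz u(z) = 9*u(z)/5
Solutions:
 u(z) = C1*exp(-9*exp(-z)/5)


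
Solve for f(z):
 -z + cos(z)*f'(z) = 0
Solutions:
 f(z) = C1 + Integral(z/cos(z), z)


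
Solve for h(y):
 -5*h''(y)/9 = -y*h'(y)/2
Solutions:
 h(y) = C1 + C2*erfi(3*sqrt(5)*y/10)


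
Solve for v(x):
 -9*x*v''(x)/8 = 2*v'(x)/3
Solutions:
 v(x) = C1 + C2*x^(11/27)


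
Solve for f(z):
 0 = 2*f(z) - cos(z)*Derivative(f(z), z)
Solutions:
 f(z) = C1*(sin(z) + 1)/(sin(z) - 1)


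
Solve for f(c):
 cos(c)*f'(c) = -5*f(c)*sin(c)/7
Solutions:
 f(c) = C1*cos(c)^(5/7)


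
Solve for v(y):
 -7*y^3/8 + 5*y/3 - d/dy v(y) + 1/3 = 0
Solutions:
 v(y) = C1 - 7*y^4/32 + 5*y^2/6 + y/3


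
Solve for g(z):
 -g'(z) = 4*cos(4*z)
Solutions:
 g(z) = C1 - sin(4*z)


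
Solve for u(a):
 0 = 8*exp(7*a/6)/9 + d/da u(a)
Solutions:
 u(a) = C1 - 16*exp(7*a/6)/21


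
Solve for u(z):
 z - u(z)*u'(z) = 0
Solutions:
 u(z) = -sqrt(C1 + z^2)
 u(z) = sqrt(C1 + z^2)


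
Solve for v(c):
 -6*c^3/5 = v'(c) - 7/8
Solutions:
 v(c) = C1 - 3*c^4/10 + 7*c/8


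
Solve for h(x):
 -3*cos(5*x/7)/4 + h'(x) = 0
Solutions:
 h(x) = C1 + 21*sin(5*x/7)/20


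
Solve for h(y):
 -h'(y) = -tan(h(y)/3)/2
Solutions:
 h(y) = -3*asin(C1*exp(y/6)) + 3*pi
 h(y) = 3*asin(C1*exp(y/6))


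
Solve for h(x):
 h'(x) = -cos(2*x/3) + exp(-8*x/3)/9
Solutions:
 h(x) = C1 - 3*sin(2*x/3)/2 - exp(-8*x/3)/24


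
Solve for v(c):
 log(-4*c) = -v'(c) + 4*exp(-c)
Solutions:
 v(c) = C1 - c*log(-c) + c*(1 - 2*log(2)) - 4*exp(-c)


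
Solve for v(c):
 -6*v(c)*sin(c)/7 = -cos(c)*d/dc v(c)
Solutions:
 v(c) = C1/cos(c)^(6/7)


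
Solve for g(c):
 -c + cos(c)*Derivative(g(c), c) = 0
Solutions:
 g(c) = C1 + Integral(c/cos(c), c)


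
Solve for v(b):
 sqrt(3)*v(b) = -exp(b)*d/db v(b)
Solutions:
 v(b) = C1*exp(sqrt(3)*exp(-b))


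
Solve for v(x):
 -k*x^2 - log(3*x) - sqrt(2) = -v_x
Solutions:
 v(x) = C1 + k*x^3/3 + x*log(x) - x + x*log(3) + sqrt(2)*x


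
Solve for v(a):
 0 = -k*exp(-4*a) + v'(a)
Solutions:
 v(a) = C1 - k*exp(-4*a)/4


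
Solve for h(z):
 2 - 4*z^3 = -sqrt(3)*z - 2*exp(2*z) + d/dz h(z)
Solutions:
 h(z) = C1 - z^4 + sqrt(3)*z^2/2 + 2*z + exp(2*z)


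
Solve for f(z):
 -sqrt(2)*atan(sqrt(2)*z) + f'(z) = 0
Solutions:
 f(z) = C1 + sqrt(2)*(z*atan(sqrt(2)*z) - sqrt(2)*log(2*z^2 + 1)/4)


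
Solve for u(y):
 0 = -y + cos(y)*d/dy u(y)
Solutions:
 u(y) = C1 + Integral(y/cos(y), y)


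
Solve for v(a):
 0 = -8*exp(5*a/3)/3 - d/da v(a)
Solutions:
 v(a) = C1 - 8*exp(5*a/3)/5


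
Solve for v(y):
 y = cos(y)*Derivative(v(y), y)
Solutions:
 v(y) = C1 + Integral(y/cos(y), y)


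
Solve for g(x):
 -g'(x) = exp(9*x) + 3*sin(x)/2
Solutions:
 g(x) = C1 - exp(9*x)/9 + 3*cos(x)/2


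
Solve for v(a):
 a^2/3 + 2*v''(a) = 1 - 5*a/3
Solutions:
 v(a) = C1 + C2*a - a^4/72 - 5*a^3/36 + a^2/4


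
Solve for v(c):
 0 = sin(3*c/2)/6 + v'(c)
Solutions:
 v(c) = C1 + cos(3*c/2)/9


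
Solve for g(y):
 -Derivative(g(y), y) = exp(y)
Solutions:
 g(y) = C1 - exp(y)


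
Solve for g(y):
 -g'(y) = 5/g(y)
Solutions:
 g(y) = -sqrt(C1 - 10*y)
 g(y) = sqrt(C1 - 10*y)


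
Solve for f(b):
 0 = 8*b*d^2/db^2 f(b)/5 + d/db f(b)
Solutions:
 f(b) = C1 + C2*b^(3/8)


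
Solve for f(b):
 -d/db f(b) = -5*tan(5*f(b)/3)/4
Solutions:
 f(b) = -3*asin(C1*exp(25*b/12))/5 + 3*pi/5
 f(b) = 3*asin(C1*exp(25*b/12))/5


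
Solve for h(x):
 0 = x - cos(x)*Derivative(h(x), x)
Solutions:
 h(x) = C1 + Integral(x/cos(x), x)


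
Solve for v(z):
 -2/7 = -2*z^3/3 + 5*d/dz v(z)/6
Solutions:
 v(z) = C1 + z^4/5 - 12*z/35


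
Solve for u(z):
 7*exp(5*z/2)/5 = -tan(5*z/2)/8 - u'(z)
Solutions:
 u(z) = C1 - 14*exp(5*z/2)/25 + log(cos(5*z/2))/20


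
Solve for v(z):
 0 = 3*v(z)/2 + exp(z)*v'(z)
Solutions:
 v(z) = C1*exp(3*exp(-z)/2)


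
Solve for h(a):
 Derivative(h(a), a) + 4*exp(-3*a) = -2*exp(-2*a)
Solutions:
 h(a) = C1 + exp(-2*a) + 4*exp(-3*a)/3


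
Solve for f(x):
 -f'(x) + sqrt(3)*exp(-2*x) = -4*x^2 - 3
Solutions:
 f(x) = C1 + 4*x^3/3 + 3*x - sqrt(3)*exp(-2*x)/2


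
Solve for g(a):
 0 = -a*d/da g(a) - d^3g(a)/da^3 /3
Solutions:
 g(a) = C1 + Integral(C2*airyai(-3^(1/3)*a) + C3*airybi(-3^(1/3)*a), a)


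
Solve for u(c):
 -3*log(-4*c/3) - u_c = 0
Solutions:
 u(c) = C1 - 3*c*log(-c) + 3*c*(-2*log(2) + 1 + log(3))


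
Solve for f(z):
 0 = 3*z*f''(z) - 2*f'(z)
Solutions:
 f(z) = C1 + C2*z^(5/3)


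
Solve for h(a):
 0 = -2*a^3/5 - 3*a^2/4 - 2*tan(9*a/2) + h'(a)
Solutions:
 h(a) = C1 + a^4/10 + a^3/4 - 4*log(cos(9*a/2))/9


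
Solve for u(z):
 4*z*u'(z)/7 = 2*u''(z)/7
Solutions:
 u(z) = C1 + C2*erfi(z)


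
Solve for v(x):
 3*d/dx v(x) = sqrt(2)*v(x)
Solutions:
 v(x) = C1*exp(sqrt(2)*x/3)


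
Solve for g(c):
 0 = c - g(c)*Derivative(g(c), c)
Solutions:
 g(c) = -sqrt(C1 + c^2)
 g(c) = sqrt(C1 + c^2)


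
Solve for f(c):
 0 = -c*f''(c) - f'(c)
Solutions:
 f(c) = C1 + C2*log(c)


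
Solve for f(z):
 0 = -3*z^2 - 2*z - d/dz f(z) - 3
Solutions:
 f(z) = C1 - z^3 - z^2 - 3*z


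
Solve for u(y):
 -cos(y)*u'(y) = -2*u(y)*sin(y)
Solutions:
 u(y) = C1/cos(y)^2


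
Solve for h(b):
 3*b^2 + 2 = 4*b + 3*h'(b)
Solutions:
 h(b) = C1 + b^3/3 - 2*b^2/3 + 2*b/3


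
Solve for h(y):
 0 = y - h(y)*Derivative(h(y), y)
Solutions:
 h(y) = -sqrt(C1 + y^2)
 h(y) = sqrt(C1 + y^2)


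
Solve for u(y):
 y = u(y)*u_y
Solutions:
 u(y) = -sqrt(C1 + y^2)
 u(y) = sqrt(C1 + y^2)


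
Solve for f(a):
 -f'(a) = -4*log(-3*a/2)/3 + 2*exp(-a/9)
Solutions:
 f(a) = C1 + 4*a*log(-a)/3 + 4*a*(-1 - log(2) + log(3))/3 + 18*exp(-a/9)


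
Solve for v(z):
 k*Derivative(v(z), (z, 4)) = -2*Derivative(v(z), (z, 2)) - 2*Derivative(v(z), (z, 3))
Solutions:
 v(z) = C1 + C2*z + C3*exp(z*(sqrt(1 - 2*k) - 1)/k) + C4*exp(-z*(sqrt(1 - 2*k) + 1)/k)


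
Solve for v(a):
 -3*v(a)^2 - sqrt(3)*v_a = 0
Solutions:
 v(a) = 1/(C1 + sqrt(3)*a)


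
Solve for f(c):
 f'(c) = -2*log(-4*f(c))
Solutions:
 Integral(1/(log(-_y) + 2*log(2)), (_y, f(c)))/2 = C1 - c


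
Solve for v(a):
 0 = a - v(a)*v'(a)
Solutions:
 v(a) = -sqrt(C1 + a^2)
 v(a) = sqrt(C1 + a^2)


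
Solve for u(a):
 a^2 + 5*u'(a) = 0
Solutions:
 u(a) = C1 - a^3/15


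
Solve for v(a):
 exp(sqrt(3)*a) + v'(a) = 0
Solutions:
 v(a) = C1 - sqrt(3)*exp(sqrt(3)*a)/3


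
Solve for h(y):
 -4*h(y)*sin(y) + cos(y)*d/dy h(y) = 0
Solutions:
 h(y) = C1/cos(y)^4


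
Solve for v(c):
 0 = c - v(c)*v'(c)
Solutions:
 v(c) = -sqrt(C1 + c^2)
 v(c) = sqrt(C1 + c^2)


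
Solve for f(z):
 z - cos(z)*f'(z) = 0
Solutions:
 f(z) = C1 + Integral(z/cos(z), z)


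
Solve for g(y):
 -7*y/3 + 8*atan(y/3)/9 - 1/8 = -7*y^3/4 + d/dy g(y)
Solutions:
 g(y) = C1 + 7*y^4/16 - 7*y^2/6 + 8*y*atan(y/3)/9 - y/8 - 4*log(y^2 + 9)/3


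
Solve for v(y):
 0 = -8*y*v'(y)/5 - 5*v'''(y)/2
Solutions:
 v(y) = C1 + Integral(C2*airyai(-2*10^(1/3)*y/5) + C3*airybi(-2*10^(1/3)*y/5), y)


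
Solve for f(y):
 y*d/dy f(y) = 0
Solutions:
 f(y) = C1


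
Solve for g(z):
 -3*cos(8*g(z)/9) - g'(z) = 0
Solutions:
 3*z - 9*log(sin(8*g(z)/9) - 1)/16 + 9*log(sin(8*g(z)/9) + 1)/16 = C1


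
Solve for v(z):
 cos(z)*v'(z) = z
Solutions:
 v(z) = C1 + Integral(z/cos(z), z)


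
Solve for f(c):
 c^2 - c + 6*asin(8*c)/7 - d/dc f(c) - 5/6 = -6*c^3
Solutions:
 f(c) = C1 + 3*c^4/2 + c^3/3 - c^2/2 + 6*c*asin(8*c)/7 - 5*c/6 + 3*sqrt(1 - 64*c^2)/28


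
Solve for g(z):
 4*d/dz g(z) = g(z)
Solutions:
 g(z) = C1*exp(z/4)


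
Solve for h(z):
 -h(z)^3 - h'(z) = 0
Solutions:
 h(z) = -sqrt(2)*sqrt(-1/(C1 - z))/2
 h(z) = sqrt(2)*sqrt(-1/(C1 - z))/2


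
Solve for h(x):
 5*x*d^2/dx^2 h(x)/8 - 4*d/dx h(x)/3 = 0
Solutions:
 h(x) = C1 + C2*x^(47/15)


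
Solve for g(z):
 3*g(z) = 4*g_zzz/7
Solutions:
 g(z) = C3*exp(42^(1/3)*z/2) + (C1*sin(14^(1/3)*3^(5/6)*z/4) + C2*cos(14^(1/3)*3^(5/6)*z/4))*exp(-42^(1/3)*z/4)


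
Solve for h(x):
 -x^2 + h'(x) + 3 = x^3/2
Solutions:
 h(x) = C1 + x^4/8 + x^3/3 - 3*x


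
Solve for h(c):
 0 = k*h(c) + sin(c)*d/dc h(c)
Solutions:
 h(c) = C1*exp(k*(-log(cos(c) - 1) + log(cos(c) + 1))/2)


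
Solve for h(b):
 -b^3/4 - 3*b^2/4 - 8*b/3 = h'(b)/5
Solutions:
 h(b) = C1 - 5*b^4/16 - 5*b^3/4 - 20*b^2/3


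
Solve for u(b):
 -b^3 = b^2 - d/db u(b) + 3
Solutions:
 u(b) = C1 + b^4/4 + b^3/3 + 3*b


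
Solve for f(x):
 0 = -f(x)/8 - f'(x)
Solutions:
 f(x) = C1*exp(-x/8)


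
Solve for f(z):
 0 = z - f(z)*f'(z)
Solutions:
 f(z) = -sqrt(C1 + z^2)
 f(z) = sqrt(C1 + z^2)


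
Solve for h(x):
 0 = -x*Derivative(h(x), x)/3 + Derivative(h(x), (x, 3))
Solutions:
 h(x) = C1 + Integral(C2*airyai(3^(2/3)*x/3) + C3*airybi(3^(2/3)*x/3), x)


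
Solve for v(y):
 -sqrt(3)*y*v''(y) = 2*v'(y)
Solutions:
 v(y) = C1 + C2*y^(1 - 2*sqrt(3)/3)


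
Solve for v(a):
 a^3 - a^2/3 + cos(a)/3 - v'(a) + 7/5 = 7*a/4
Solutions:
 v(a) = C1 + a^4/4 - a^3/9 - 7*a^2/8 + 7*a/5 + sin(a)/3


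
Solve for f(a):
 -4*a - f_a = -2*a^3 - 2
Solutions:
 f(a) = C1 + a^4/2 - 2*a^2 + 2*a


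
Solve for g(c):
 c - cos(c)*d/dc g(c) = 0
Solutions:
 g(c) = C1 + Integral(c/cos(c), c)


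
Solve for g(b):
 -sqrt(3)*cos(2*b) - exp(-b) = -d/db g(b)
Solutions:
 g(b) = C1 + sqrt(3)*sin(2*b)/2 - exp(-b)


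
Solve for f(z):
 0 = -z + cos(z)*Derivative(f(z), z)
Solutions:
 f(z) = C1 + Integral(z/cos(z), z)


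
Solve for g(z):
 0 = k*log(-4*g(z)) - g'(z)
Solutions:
 Integral(1/(log(-_y) + 2*log(2)), (_y, g(z))) = C1 + k*z


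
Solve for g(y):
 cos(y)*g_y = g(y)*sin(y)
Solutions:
 g(y) = C1/cos(y)


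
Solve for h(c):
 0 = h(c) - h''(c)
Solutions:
 h(c) = C1*exp(-c) + C2*exp(c)


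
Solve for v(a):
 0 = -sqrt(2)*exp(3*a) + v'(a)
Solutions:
 v(a) = C1 + sqrt(2)*exp(3*a)/3


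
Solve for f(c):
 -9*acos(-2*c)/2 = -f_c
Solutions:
 f(c) = C1 + 9*c*acos(-2*c)/2 + 9*sqrt(1 - 4*c^2)/4


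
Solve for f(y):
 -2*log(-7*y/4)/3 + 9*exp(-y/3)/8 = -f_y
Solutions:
 f(y) = C1 + 2*y*log(-y)/3 + 2*y*(-2*log(2) - 1 + log(7))/3 + 27*exp(-y/3)/8


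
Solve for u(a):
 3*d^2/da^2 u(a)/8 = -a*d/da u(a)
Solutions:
 u(a) = C1 + C2*erf(2*sqrt(3)*a/3)


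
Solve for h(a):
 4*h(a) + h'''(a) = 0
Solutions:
 h(a) = C3*exp(-2^(2/3)*a) + (C1*sin(2^(2/3)*sqrt(3)*a/2) + C2*cos(2^(2/3)*sqrt(3)*a/2))*exp(2^(2/3)*a/2)


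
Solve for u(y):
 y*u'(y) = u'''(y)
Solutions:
 u(y) = C1 + Integral(C2*airyai(y) + C3*airybi(y), y)


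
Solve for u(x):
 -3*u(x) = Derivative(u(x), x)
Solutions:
 u(x) = C1*exp(-3*x)


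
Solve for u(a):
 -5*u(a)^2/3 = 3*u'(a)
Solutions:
 u(a) = 9/(C1 + 5*a)


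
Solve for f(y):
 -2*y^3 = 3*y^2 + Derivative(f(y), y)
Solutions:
 f(y) = C1 - y^4/2 - y^3


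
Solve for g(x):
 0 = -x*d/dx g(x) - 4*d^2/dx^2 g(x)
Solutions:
 g(x) = C1 + C2*erf(sqrt(2)*x/4)


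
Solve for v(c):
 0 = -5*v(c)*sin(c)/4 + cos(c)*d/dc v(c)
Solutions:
 v(c) = C1/cos(c)^(5/4)


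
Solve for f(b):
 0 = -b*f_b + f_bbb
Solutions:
 f(b) = C1 + Integral(C2*airyai(b) + C3*airybi(b), b)


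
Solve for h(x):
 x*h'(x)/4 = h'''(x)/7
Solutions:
 h(x) = C1 + Integral(C2*airyai(14^(1/3)*x/2) + C3*airybi(14^(1/3)*x/2), x)


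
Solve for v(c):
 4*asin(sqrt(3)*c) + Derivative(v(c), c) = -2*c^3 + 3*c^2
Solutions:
 v(c) = C1 - c^4/2 + c^3 - 4*c*asin(sqrt(3)*c) - 4*sqrt(3)*sqrt(1 - 3*c^2)/3


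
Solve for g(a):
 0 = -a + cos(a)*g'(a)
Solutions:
 g(a) = C1 + Integral(a/cos(a), a)


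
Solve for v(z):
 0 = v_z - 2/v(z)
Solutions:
 v(z) = -sqrt(C1 + 4*z)
 v(z) = sqrt(C1 + 4*z)


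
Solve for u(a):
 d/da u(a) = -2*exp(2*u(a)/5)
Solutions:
 u(a) = 5*log(-sqrt(-1/(C1 - 2*a))) - 5*log(2) + 5*log(10)/2
 u(a) = 5*log(-1/(C1 - 2*a))/2 - 5*log(2) + 5*log(10)/2


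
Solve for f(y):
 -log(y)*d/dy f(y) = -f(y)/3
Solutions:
 f(y) = C1*exp(li(y)/3)


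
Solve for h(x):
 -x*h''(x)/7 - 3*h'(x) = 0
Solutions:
 h(x) = C1 + C2/x^20


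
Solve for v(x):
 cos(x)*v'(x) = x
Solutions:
 v(x) = C1 + Integral(x/cos(x), x)


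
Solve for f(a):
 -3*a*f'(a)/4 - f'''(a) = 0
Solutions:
 f(a) = C1 + Integral(C2*airyai(-6^(1/3)*a/2) + C3*airybi(-6^(1/3)*a/2), a)


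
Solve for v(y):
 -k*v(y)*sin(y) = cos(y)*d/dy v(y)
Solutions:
 v(y) = C1*exp(k*log(cos(y)))


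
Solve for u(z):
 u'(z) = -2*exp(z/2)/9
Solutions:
 u(z) = C1 - 4*exp(z/2)/9


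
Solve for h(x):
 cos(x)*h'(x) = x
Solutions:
 h(x) = C1 + Integral(x/cos(x), x)


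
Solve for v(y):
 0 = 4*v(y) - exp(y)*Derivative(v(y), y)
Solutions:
 v(y) = C1*exp(-4*exp(-y))


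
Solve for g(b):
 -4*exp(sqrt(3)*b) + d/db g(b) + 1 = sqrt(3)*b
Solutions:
 g(b) = C1 + sqrt(3)*b^2/2 - b + 4*sqrt(3)*exp(sqrt(3)*b)/3


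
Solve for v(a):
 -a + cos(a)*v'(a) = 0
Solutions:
 v(a) = C1 + Integral(a/cos(a), a)


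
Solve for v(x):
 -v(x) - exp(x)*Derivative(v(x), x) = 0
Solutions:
 v(x) = C1*exp(exp(-x))


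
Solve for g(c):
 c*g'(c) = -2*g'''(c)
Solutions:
 g(c) = C1 + Integral(C2*airyai(-2^(2/3)*c/2) + C3*airybi(-2^(2/3)*c/2), c)


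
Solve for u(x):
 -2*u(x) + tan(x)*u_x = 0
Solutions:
 u(x) = C1*sin(x)^2


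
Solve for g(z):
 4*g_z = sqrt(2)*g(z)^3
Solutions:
 g(z) = -sqrt(2)*sqrt(-1/(C1 + sqrt(2)*z))
 g(z) = sqrt(2)*sqrt(-1/(C1 + sqrt(2)*z))


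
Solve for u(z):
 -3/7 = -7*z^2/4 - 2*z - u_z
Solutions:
 u(z) = C1 - 7*z^3/12 - z^2 + 3*z/7


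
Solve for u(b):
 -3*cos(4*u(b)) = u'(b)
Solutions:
 u(b) = -asin((C1 + exp(24*b))/(C1 - exp(24*b)))/4 + pi/4
 u(b) = asin((C1 + exp(24*b))/(C1 - exp(24*b)))/4


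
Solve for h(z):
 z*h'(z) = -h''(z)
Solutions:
 h(z) = C1 + C2*erf(sqrt(2)*z/2)


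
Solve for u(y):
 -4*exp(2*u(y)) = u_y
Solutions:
 u(y) = log(-sqrt(-1/(C1 - 4*y))) - log(2)/2
 u(y) = log(-1/(C1 - 4*y))/2 - log(2)/2


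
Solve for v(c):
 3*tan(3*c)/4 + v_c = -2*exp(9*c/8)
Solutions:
 v(c) = C1 - 16*exp(9*c/8)/9 + log(cos(3*c))/4


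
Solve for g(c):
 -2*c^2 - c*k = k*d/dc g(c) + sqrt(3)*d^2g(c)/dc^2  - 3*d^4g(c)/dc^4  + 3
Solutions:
 g(c) = C1 + C2*exp(-2^(1/3)*c*(2^(1/3)*(-9*k + sqrt(3)*sqrt(27*k^2 - 4*sqrt(3)))^(1/3) + 2*sqrt(3)/(-9*k + sqrt(3)*sqrt(27*k^2 - 4*sqrt(3)))^(1/3))/6) + C3*exp(2^(1/3)*c*(2^(1/3)*(-9*k + sqrt(3)*sqrt(27*k^2 - 4*sqrt(3)))^(1/3) - 2^(1/3)*sqrt(3)*I*(-9*k + sqrt(3)*sqrt(27*k^2 - 4*sqrt(3)))^(1/3) - 8*sqrt(3)/((-1 + sqrt(3)*I)*(-9*k + sqrt(3)*sqrt(27*k^2 - 4*sqrt(3)))^(1/3)))/12) + C4*exp(2^(1/3)*c*(2^(1/3)*(-9*k + sqrt(3)*sqrt(27*k^2 - 4*sqrt(3)))^(1/3) + 2^(1/3)*sqrt(3)*I*(-9*k + sqrt(3)*sqrt(27*k^2 - 4*sqrt(3)))^(1/3) + 8*sqrt(3)/((1 + sqrt(3)*I)*(-9*k + sqrt(3)*sqrt(27*k^2 - 4*sqrt(3)))^(1/3)))/12) - 2*c^3/(3*k) - c^2/2 + 2*sqrt(3)*c^2/k^2 - 3*c/k + sqrt(3)*c/k - 12*c/k^3


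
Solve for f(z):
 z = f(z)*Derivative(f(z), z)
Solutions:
 f(z) = -sqrt(C1 + z^2)
 f(z) = sqrt(C1 + z^2)


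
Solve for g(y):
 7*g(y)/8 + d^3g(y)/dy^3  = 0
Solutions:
 g(y) = C3*exp(-7^(1/3)*y/2) + (C1*sin(sqrt(3)*7^(1/3)*y/4) + C2*cos(sqrt(3)*7^(1/3)*y/4))*exp(7^(1/3)*y/4)


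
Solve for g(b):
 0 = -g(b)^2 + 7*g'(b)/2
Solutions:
 g(b) = -7/(C1 + 2*b)


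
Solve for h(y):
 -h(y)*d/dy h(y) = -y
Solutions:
 h(y) = -sqrt(C1 + y^2)
 h(y) = sqrt(C1 + y^2)


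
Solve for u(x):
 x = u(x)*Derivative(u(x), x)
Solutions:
 u(x) = -sqrt(C1 + x^2)
 u(x) = sqrt(C1 + x^2)


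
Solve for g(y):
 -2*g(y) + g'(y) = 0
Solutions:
 g(y) = C1*exp(2*y)


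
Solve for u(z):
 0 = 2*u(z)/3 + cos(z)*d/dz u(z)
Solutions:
 u(z) = C1*(sin(z) - 1)^(1/3)/(sin(z) + 1)^(1/3)


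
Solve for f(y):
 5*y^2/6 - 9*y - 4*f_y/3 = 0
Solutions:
 f(y) = C1 + 5*y^3/24 - 27*y^2/8


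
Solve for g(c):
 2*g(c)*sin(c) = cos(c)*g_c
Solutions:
 g(c) = C1/cos(c)^2


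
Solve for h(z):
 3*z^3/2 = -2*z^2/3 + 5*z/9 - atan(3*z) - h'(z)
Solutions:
 h(z) = C1 - 3*z^4/8 - 2*z^3/9 + 5*z^2/18 - z*atan(3*z) + log(9*z^2 + 1)/6


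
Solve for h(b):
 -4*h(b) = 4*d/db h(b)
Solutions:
 h(b) = C1*exp(-b)


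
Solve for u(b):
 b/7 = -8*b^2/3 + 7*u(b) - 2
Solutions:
 u(b) = 8*b^2/21 + b/49 + 2/7


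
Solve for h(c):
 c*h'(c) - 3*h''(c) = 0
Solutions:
 h(c) = C1 + C2*erfi(sqrt(6)*c/6)


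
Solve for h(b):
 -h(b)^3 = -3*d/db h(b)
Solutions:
 h(b) = -sqrt(6)*sqrt(-1/(C1 + b))/2
 h(b) = sqrt(6)*sqrt(-1/(C1 + b))/2


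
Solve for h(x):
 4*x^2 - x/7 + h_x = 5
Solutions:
 h(x) = C1 - 4*x^3/3 + x^2/14 + 5*x


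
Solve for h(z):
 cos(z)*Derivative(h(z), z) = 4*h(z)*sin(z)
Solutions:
 h(z) = C1/cos(z)^4


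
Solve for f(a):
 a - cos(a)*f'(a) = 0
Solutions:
 f(a) = C1 + Integral(a/cos(a), a)


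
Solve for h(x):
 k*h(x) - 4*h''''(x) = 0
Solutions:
 h(x) = C1*exp(-sqrt(2)*k^(1/4)*x/2) + C2*exp(sqrt(2)*k^(1/4)*x/2) + C3*exp(-sqrt(2)*I*k^(1/4)*x/2) + C4*exp(sqrt(2)*I*k^(1/4)*x/2)


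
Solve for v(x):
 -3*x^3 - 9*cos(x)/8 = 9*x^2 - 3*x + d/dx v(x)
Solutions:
 v(x) = C1 - 3*x^4/4 - 3*x^3 + 3*x^2/2 - 9*sin(x)/8


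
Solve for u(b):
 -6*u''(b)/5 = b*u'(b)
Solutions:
 u(b) = C1 + C2*erf(sqrt(15)*b/6)


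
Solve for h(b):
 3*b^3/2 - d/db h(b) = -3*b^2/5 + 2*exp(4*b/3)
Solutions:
 h(b) = C1 + 3*b^4/8 + b^3/5 - 3*exp(4*b/3)/2


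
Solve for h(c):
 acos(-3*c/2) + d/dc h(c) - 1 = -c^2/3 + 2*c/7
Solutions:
 h(c) = C1 - c^3/9 + c^2/7 - c*acos(-3*c/2) + c - sqrt(4 - 9*c^2)/3


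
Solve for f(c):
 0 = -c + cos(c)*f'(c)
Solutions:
 f(c) = C1 + Integral(c/cos(c), c)


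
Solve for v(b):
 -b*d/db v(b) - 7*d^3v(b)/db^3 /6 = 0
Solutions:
 v(b) = C1 + Integral(C2*airyai(-6^(1/3)*7^(2/3)*b/7) + C3*airybi(-6^(1/3)*7^(2/3)*b/7), b)


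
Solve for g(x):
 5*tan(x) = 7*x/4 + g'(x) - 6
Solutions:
 g(x) = C1 - 7*x^2/8 + 6*x - 5*log(cos(x))


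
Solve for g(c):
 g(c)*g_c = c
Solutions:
 g(c) = -sqrt(C1 + c^2)
 g(c) = sqrt(C1 + c^2)


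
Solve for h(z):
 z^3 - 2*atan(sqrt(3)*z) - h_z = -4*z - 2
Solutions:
 h(z) = C1 + z^4/4 + 2*z^2 - 2*z*atan(sqrt(3)*z) + 2*z + sqrt(3)*log(3*z^2 + 1)/3


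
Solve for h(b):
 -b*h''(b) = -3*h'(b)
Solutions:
 h(b) = C1 + C2*b^4


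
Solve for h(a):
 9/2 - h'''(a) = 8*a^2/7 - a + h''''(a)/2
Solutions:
 h(a) = C1 + C2*a + C3*a^2 + C4*exp(-2*a) - 2*a^5/105 + 5*a^4/56 + 4*a^3/7


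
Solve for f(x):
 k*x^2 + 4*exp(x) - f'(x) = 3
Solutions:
 f(x) = C1 + k*x^3/3 - 3*x + 4*exp(x)


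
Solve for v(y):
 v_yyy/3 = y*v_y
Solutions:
 v(y) = C1 + Integral(C2*airyai(3^(1/3)*y) + C3*airybi(3^(1/3)*y), y)


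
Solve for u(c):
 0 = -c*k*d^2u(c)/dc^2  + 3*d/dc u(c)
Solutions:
 u(c) = C1 + c^(((re(k) + 3)*re(k) + im(k)^2)/(re(k)^2 + im(k)^2))*(C2*sin(3*log(c)*Abs(im(k))/(re(k)^2 + im(k)^2)) + C3*cos(3*log(c)*im(k)/(re(k)^2 + im(k)^2)))


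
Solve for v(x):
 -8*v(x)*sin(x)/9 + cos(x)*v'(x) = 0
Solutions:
 v(x) = C1/cos(x)^(8/9)


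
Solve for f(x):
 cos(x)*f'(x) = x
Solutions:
 f(x) = C1 + Integral(x/cos(x), x)


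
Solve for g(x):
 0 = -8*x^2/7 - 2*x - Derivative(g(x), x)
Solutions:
 g(x) = C1 - 8*x^3/21 - x^2


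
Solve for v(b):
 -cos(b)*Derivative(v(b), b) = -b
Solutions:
 v(b) = C1 + Integral(b/cos(b), b)


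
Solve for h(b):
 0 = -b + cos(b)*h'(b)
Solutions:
 h(b) = C1 + Integral(b/cos(b), b)


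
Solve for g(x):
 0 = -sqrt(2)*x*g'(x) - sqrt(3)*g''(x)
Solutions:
 g(x) = C1 + C2*erf(6^(3/4)*x/6)


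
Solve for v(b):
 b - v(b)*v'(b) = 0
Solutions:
 v(b) = -sqrt(C1 + b^2)
 v(b) = sqrt(C1 + b^2)


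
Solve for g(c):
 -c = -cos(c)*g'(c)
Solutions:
 g(c) = C1 + Integral(c/cos(c), c)


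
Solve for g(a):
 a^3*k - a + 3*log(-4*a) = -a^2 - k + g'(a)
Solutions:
 g(a) = C1 + a^4*k/4 + a^3/3 - a^2/2 + a*(k - 3 + 6*log(2)) + 3*a*log(-a)


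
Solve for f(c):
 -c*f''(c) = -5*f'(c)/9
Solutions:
 f(c) = C1 + C2*c^(14/9)


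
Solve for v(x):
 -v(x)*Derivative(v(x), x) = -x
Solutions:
 v(x) = -sqrt(C1 + x^2)
 v(x) = sqrt(C1 + x^2)


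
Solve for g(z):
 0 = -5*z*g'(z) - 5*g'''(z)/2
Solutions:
 g(z) = C1 + Integral(C2*airyai(-2^(1/3)*z) + C3*airybi(-2^(1/3)*z), z)


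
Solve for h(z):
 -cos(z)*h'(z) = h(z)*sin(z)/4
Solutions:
 h(z) = C1*cos(z)^(1/4)


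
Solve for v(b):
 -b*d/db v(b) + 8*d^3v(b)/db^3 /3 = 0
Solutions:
 v(b) = C1 + Integral(C2*airyai(3^(1/3)*b/2) + C3*airybi(3^(1/3)*b/2), b)


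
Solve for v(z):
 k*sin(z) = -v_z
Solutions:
 v(z) = C1 + k*cos(z)


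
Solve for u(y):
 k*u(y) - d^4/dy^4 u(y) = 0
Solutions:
 u(y) = C1*exp(-k^(1/4)*y) + C2*exp(k^(1/4)*y) + C3*exp(-I*k^(1/4)*y) + C4*exp(I*k^(1/4)*y)


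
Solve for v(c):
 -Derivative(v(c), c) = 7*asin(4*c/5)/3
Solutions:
 v(c) = C1 - 7*c*asin(4*c/5)/3 - 7*sqrt(25 - 16*c^2)/12


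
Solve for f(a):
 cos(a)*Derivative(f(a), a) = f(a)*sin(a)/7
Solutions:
 f(a) = C1/cos(a)^(1/7)


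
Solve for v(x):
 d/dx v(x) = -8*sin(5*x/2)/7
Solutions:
 v(x) = C1 + 16*cos(5*x/2)/35
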